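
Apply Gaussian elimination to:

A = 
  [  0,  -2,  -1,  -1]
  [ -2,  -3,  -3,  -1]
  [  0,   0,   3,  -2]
Row operations:
Swap R1 ↔ R2

Resulting echelon form:
REF = 
  [ -2,  -3,  -3,  -1]
  [  0,  -2,  -1,  -1]
  [  0,   0,   3,  -2]

Rank = 3 (number of non-zero pivot rows).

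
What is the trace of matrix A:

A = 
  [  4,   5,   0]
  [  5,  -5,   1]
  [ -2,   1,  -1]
-2

tr(A) = 4 + -5 + -1 = -2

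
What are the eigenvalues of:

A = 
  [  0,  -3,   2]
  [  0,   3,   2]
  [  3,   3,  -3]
λ = 3, (-3 + √57)/2, (-3 - √57)/2  (≈ 3, 2.275, -5.275)

Characteristic polynomial: det(λI - A) = λ³ - 21λ + 36
Testing integer divisors of the constant term: p(3) = 0, so (λ - 3) is a factor:
p(λ) = (λ - 3)(λ² + 3λ - 12)
λ² + 3λ - 12 = 0  ⇒  λ = (-3 ± √((3)² - 4·(-12)))/2 = (-3 ± √(57))/2
  = (-3 + √57)/2,  (-3 - √57)/2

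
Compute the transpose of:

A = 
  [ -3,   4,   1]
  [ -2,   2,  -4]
Aᵀ = 
  [ -3,  -2]
  [  4,   2]
  [  1,  -4]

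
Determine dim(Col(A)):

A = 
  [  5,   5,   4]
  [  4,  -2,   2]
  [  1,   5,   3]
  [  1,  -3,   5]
dim(Col(A)) = 3

Row reduce:
R2 → R2 - (4/5)·R1
R3 → R3 - (1/5)·R1
R4 → R4 - (1/5)·R1
R3 → R3 + (2/3)·R2
R4 → R4 - (2/3)·R2
R4 → R4 - (25/7)·R3
REF = 
  [   5,    5,    4]
  [   0,   -6, -6/5]
  [   0,    0,  7/5]
  [   0,    0,    0]
Pivot columns: 1, 2, 3 → 3 pivots.
dim(Col(A)) = number of pivot columns = 3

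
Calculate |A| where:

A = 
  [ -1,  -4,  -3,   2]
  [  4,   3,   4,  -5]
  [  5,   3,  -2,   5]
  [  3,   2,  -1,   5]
-185

Cofactor expansion along row 1: det(A) = a₁₁M₁₁ - a₁₂M₁₂ + a₁₃M₁₃ - a₁₄M₁₄

M₁₁ = det[[3, 4, -5]; [3, -2, 5]; [2, -1, 5]]
  = (3)·((-2)(5) - (5)(-1)) - (4)·((3)(5) - (5)(2)) + (-5)·((3)(-1) - (-2)(2))
  = (3)(-5) - (4)(5) + (-5)(1)
  = -40
M₁₂ = det[[4, 4, -5]; [5, -2, 5]; [3, -1, 5]]
  = (4)·((-2)(5) - (5)(-1)) - (4)·((5)(5) - (5)(3)) + (-5)·((5)(-1) - (-2)(3))
  = (4)(-5) - (4)(10) + (-5)(1)
  = -65
M₁₃ = det[[4, 3, -5]; [5, 3, 5]; [3, 2, 5]]
  = (4)·((3)(5) - (5)(2)) - (3)·((5)(5) - (5)(3)) + (-5)·((5)(2) - (3)(3))
  = (4)(5) - (3)(10) + (-5)(1)
  = -15
M₁₄ = det[[4, 3, 4]; [5, 3, -2]; [3, 2, -1]]
  = (4)·((3)(-1) - (-2)(2)) - (3)·((5)(-1) - (-2)(3)) + (4)·((5)(2) - (3)(3))
  = (4)(1) - (3)(1) + (4)(1)
  = 5

det(A) = (-1)(-40) - (-4)(-65) + (-3)(-15) - (2)(5) = -185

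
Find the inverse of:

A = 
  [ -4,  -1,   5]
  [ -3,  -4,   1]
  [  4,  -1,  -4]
det(A) = (-4)·((-4)(-4) - (1)(-1)) - (-1)·((-3)(-4) - (1)(4)) + (5)·((-3)(-1) - (-4)(4))
  = (-4)(17) - (-1)(8) + (5)(19)
  = 35
det(A) = 35 ≠ 0, so A is invertible.

Cofactors Cᵢⱼ = (-1)ⁱ⁺ʲ·Mᵢⱼ:
C = 
  [ 17,  -8,  19]
  [ -9,  -4,  -8]
  [ 19, -11,  13]

adj(A) = Cᵀ:
adj(A) = 
  [ 17,  -9,  19]
  [ -8,  -4, -11]
  [ 19,  -8,  13]

A⁻¹ = (1/35) · adj(A):
A⁻¹ = 
  [ 17/35,  -9/35,  19/35]
  [ -8/35,  -4/35, -11/35]
  [ 19/35,  -8/35,  13/35]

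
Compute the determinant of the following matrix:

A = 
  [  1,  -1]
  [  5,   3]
For a 2×2 matrix, det = ad - bc = (1)(3) - (-1)(5) = 8

det(A) = 8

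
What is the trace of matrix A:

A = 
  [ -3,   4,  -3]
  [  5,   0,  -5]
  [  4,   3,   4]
1

tr(A) = -3 + 0 + 4 = 1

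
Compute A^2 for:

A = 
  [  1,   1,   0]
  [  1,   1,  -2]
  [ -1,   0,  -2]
A² = A·A:
A²[1,1] = (1)(1) + (1)(1) + (0)(-1) = 2
A²[1,2] = (1)(1) + (1)(1) + (0)(0) = 2
A²[1,3] = (1)(0) + (1)(-2) + (0)(-2) = -2
A²[2,1] = (1)(1) + (1)(1) + (-2)(-1) = 4
A²[2,2] = (1)(1) + (1)(1) + (-2)(0) = 2
A²[2,3] = (1)(0) + (1)(-2) + (-2)(-2) = 2
A²[3,1] = (-1)(1) + (0)(1) + (-2)(-1) = 1
A²[3,2] = (-1)(1) + (0)(1) + (-2)(0) = -1
A²[3,3] = (-1)(0) + (0)(-2) + (-2)(-2) = 4
A² = 
  [  2,   2,  -2]
  [  4,   2,   2]
  [  1,  -1,   4]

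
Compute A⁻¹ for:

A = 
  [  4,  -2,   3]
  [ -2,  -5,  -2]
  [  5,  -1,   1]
det(A) = (4)·((-5)(1) - (-2)(-1)) - (-2)·((-2)(1) - (-2)(5)) + (3)·((-2)(-1) - (-5)(5))
  = (4)(-7) - (-2)(8) + (3)(27)
  = 69
det(A) = 69 ≠ 0, so A is invertible.

Cofactors Cᵢⱼ = (-1)ⁱ⁺ʲ·Mᵢⱼ:
C = 
  [ -7,  -8,  27]
  [ -1, -11,  -6]
  [ 19,   2, -24]

adj(A) = Cᵀ:
adj(A) = 
  [ -7,  -1,  19]
  [ -8, -11,   2]
  [ 27,  -6, -24]

A⁻¹ = (1/69) · adj(A):
A⁻¹ = 
  [ -7/69,  -1/69,  19/69]
  [ -8/69, -11/69,   2/69]
  [  9/23,  -2/23,  -8/23]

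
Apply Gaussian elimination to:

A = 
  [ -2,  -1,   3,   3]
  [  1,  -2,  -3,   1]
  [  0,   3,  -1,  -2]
Row operations:
R2 → R2 + (1/2)·R1
R3 → R3 + (6/5)·R2

Resulting echelon form:
REF = 
  [   -2,    -1,     3,     3]
  [    0,  -5/2,  -3/2,   5/2]
  [    0,     0, -14/5,     1]

Rank = 3 (number of non-zero pivot rows).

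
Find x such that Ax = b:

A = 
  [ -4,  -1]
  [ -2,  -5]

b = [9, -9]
x = [-3, 3]

Row reduce the augmented matrix [A|b]:
R2 → R2 - (1/2)·R1
REF = 
  [   -4,    -1,     9]
  [    0,  -9/2, -27/2]

Back-substitution:
x₂ = (-27/2) / (-9/2) = 3
x₁ = (9 - (-1)(3)) / (-4) = -3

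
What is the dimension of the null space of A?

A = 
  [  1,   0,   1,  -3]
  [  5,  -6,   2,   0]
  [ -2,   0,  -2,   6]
nullity(A) = 2

Row reduce:
R2 → R2 - (5)·R1
R3 → R3 + (2)·R1
REF = 
  [  1,   0,   1,  -3]
  [  0,  -6,  -3,  15]
  [  0,   0,   0,   0]
Pivot columns: 1, 2 → 2 pivots.
rank(A) = 2, so nullity(A) = 4 - 2 = 2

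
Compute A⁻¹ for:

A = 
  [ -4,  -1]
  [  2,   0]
det(A) = (-4)(0) - (-1)(2) = 2
For a 2×2 matrix, A⁻¹ = (1/det(A)) · [[d, -b], [-c, a]]
    = (1/2) · [[0, 1], [-2, -4]]

A⁻¹ = 
  [  0, 1/2]
  [ -1,  -2]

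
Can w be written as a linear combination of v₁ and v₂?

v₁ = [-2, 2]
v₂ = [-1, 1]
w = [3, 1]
No

Form the augmented matrix and row-reduce:
[v₁|v₂|w] = 
  [ -2,  -1,   3]
  [  2,   1,   1]
R2 → R2 + (1)·R1
REF = 
  [ -2,  -1,   3]
  [  0,   0,   4]

Row 2 reads [0 0 | 4], i.e. 0 = 4, so the system is inconsistent and w ∉ span{v₁, v₂}.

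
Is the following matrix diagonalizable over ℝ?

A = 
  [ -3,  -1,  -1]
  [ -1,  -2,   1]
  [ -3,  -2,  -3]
Yes

Characteristic polynomial: det(λI - A) = λ³ + 8λ² + 19λ + 14
Testing integer divisors of the constant term: p(-2) = 0, so (λ + 2) is a factor:
p(λ) = (λ + 2)(λ² + 6λ + 7)
λ² + 6λ + 7 = 0  ⇒  λ = (-6 ± √((6)² - 4·(7)))/2 = (-6 ± √(8))/2
  = -3 + √2,  -3 - √2
Eigenvalues: -2, -3 + √2, -3 - √2  (≈ -2, -1.586, -4.414)
The two irrational eigenvalues are distinct (simple), so each has alg. mult. = geom. mult. = 1.
λ=-2: alg. mult. = 1, geom. mult. = 3 - rank(A - (-2)I) = 3 - 2 = 1
Sum of geometric multiplicities equals n, so A has n independent eigenvectors.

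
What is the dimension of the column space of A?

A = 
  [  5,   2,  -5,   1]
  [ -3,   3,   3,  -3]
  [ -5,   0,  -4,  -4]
dim(Col(A)) = 3

Row reduce:
R2 → R2 + (3/5)·R1
R3 → R3 + (1)·R1
R3 → R3 - (10/21)·R2
REF = 
  [    5,     2,    -5,     1]
  [    0,  21/5,     0, -12/5]
  [    0,     0,    -9, -13/7]
Pivot columns: 1, 2, 3 → 3 pivots.
dim(Col(A)) = number of pivot columns = 3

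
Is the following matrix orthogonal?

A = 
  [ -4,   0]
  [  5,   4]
No

AᵀA = 
  [ 41,  20]
  [ 20,  16]
≠ I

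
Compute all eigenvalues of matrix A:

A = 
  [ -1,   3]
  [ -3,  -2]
tr(A) = -3, det(A) = 11
Characteristic polynomial: λ² - tr(A)λ + det(A) = λ² + 3λ + 11
λ² + 3λ + 11 = 0  ⇒  λ = (-3 ± √((3)² - 4·(11)))/2 = (-3 ± √(-35))/2
  = (-3 + i√35)/2,  (-3 - i√35)/2

λ = (-3 + i√35)/2, (-3 - i√35)/2  (≈ -1.5 + 2.958i, -1.5 - 2.958i)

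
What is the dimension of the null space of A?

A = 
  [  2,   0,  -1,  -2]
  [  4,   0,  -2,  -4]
nullity(A) = 3

Row reduce:
R2 → R2 - (2)·R1
REF = 
  [  2,   0,  -1,  -2]
  [  0,   0,   0,   0]
Pivot columns: 1 → 1 pivot.
rank(A) = 1, so nullity(A) = 4 - 1 = 3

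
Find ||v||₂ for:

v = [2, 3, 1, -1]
3.873

||v||₂ = √((2)² + (3)² + (1)² + (-1)²) = √15 = 3.873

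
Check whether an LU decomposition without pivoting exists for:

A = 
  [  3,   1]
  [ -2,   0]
Yes.
A[1,1] = 3 ≠ 0, so Gaussian elimination proceeds without a row swap: multiplier ℓ₂₁ = (-2)/(3) = -2/3, and U[2,2] = 0 - (-2/3)(1) = 2/3.
L = 
  [   1,    0]
  [-2/3,    1]
U = 
  [  3,   1]
  [  0, 2/3]
Check row 2 of LU: [(-2/3)(3), (-2/3)(1) + (2/3)] = [-2, 0] = row 2 of A ✓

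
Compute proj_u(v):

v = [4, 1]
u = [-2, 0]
v·u = (4)(-2) + (1)(0) = -8
u·u = (-2)² + (0)² = 4
proj_u(v) = (v·u / u·u) × u = (-8/4) × u = (-2) × u

proj_u(v) = [4, 0]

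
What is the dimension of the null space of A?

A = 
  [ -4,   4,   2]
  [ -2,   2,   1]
nullity(A) = 2

Row reduce:
R2 → R2 - (1/2)·R1
REF = 
  [ -4,   4,   2]
  [  0,   0,   0]
Pivot columns: 1 → 1 pivot.
rank(A) = 1, so nullity(A) = 3 - 1 = 2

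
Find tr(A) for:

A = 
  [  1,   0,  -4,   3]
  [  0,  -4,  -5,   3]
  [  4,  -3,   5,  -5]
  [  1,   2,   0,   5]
7

tr(A) = 1 + -4 + 5 + 5 = 7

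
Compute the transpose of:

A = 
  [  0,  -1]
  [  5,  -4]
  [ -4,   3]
Aᵀ = 
  [  0,   5,  -4]
  [ -1,  -4,   3]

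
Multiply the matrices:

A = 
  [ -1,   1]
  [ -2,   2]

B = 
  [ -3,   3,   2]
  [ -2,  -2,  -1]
A is 2×2 and B is 2×3, so AB is 2×3. Each entry is (row of A)·(column of B):
AB[1,1] = (-1)(-3) + (1)(-2) = 1
AB[1,2] = (-1)(3) + (1)(-2) = -5
AB[1,3] = (-1)(2) + (1)(-1) = -3
AB[2,1] = (-2)(-3) + (2)(-2) = 2
AB[2,2] = (-2)(3) + (2)(-2) = -10
AB[2,3] = (-2)(2) + (2)(-1) = -6

AB = 
  [  1,  -5,  -3]
  [  2, -10,  -6]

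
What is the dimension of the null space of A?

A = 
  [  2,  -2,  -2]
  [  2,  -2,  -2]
nullity(A) = 2

Row reduce:
R2 → R2 - (1)·R1
REF = 
  [  2,  -2,  -2]
  [  0,   0,   0]
Pivot columns: 1 → 1 pivot.
rank(A) = 1, so nullity(A) = 3 - 1 = 2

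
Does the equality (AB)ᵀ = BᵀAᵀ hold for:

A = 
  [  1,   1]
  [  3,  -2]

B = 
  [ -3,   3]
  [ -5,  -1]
Yes

(AB)ᵀ = 
  [ -8,   1]
  [  2,  11]

BᵀAᵀ = 
  [ -8,   1]
  [  2,  11]

Both sides are equal — this is the standard identity (AB)ᵀ = BᵀAᵀ, which holds for all A, B.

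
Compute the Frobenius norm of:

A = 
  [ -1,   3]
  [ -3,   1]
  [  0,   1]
||A||_F = 4.583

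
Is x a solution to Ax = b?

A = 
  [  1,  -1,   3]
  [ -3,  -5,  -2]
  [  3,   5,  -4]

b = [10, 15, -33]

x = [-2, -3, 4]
No

Ax = [13, 13, -37] ≠ b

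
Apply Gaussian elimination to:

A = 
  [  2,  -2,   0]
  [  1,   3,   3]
Row operations:
R2 → R2 - (1/2)·R1

Resulting echelon form:
REF = 
  [  2,  -2,   0]
  [  0,   4,   3]

Rank = 2 (number of non-zero pivot rows).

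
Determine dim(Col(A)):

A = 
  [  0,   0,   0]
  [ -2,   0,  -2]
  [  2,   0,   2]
dim(Col(A)) = 1

Row reduce:
Swap R1 ↔ R2
R3 → R3 + (1)·R1
REF = 
  [ -2,   0,  -2]
  [  0,   0,   0]
  [  0,   0,   0]
Pivot columns: 1 → 1 pivot.
dim(Col(A)) = number of pivot columns = 1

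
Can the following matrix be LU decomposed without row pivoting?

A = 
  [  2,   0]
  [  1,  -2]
Yes.
A[1,1] = 2 ≠ 0, so Gaussian elimination proceeds without a row swap: multiplier ℓ₂₁ = (1)/(2) = 1/2, and U[2,2] = -2 - (1/2)(0) = -2.
L = 
  [  1,   0]
  [1/2,   1]
U = 
  [  2,   0]
  [  0,  -2]
Check row 2 of LU: [(1/2)(2), (1/2)(0) + (-2)] = [1, -2] = row 2 of A ✓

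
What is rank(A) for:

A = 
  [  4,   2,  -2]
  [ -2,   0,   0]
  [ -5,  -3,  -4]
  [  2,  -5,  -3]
rank(A) = 3

Row reduce:
R2 → R2 + (1/2)·R1
R3 → R3 + (5/4)·R1
R4 → R4 - (1/2)·R1
R3 → R3 + (1/2)·R2
R4 → R4 + (6)·R2
R4 → R4 - (8/7)·R3
REF = 
  [  4,   2,  -2]
  [  0,   1,  -1]
  [  0,   0,  -7]
  [  0,   0,   0]
Pivot columns: 1, 2, 3 → 3 pivots.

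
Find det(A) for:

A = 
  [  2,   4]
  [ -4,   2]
For a 2×2 matrix, det = ad - bc = (2)(2) - (4)(-4) = 20

det(A) = 20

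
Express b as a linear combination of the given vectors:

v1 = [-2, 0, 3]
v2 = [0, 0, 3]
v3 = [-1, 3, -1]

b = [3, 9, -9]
c1 = -3, c2 = 1, c3 = 3

b = -3·v1 + 1·v2 + 3·v3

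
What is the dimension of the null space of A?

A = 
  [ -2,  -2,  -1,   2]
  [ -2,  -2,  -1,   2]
nullity(A) = 3

Row reduce:
R2 → R2 - (1)·R1
REF = 
  [ -2,  -2,  -1,   2]
  [  0,   0,   0,   0]
Pivot columns: 1 → 1 pivot.
rank(A) = 1, so nullity(A) = 4 - 1 = 3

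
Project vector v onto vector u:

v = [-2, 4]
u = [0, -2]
v·u = (-2)(0) + (4)(-2) = -8
u·u = (0)² + (-2)² = 4
proj_u(v) = (v·u / u·u) × u = (-8/4) × u = (-2) × u

proj_u(v) = [0, 4]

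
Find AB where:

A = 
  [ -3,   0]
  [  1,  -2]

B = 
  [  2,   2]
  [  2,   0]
AB = 
  [ -6,  -6]
  [ -2,   2]

A is 2×2 and B is 2×2, so AB is 2×2. Each entry is (row of A)·(column of B):
AB[1,1] = (-3)(2) + (0)(2) = -6
AB[1,2] = (-3)(2) + (0)(0) = -6
AB[2,1] = (1)(2) + (-2)(2) = -2
AB[2,2] = (1)(2) + (-2)(0) = 2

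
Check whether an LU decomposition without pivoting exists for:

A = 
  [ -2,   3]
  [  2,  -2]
Yes.
A[1,1] = -2 ≠ 0, so Gaussian elimination proceeds without a row swap: multiplier ℓ₂₁ = (2)/(-2) = -1, and U[2,2] = -2 - (-1)(3) = 1.
L = 
  [  1,   0]
  [ -1,   1]
U = 
  [ -2,   3]
  [  0,   1]
Check row 2 of LU: [(-1)(-2), (-1)(3) + 1] = [2, -2] = row 2 of A ✓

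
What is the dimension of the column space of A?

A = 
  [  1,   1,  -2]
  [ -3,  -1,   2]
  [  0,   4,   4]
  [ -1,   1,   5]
Row reduce:
R2 → R2 + (3)·R1
R4 → R4 + (1)·R1
R3 → R3 - (2)·R2
R4 → R4 - (1)·R2
R4 → R4 - (7/12)·R3
REF = 
  [  1,   1,  -2]
  [  0,   2,  -4]
  [  0,   0,  12]
  [  0,   0,   0]
Pivot columns: 1, 2, 3 → 3 pivots.
dim(Col(A)) = number of pivot columns = 3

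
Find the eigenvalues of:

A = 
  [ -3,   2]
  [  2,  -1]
λ = -2 + √5, -2 - √5  (≈ 0.2361, -4.236)

tr(A) = -4, det(A) = -1
Characteristic polynomial: λ² - tr(A)λ + det(A) = λ² + 4λ - 1
λ² + 4λ - 1 = 0  ⇒  λ = (-4 ± √((4)² - 4·(-1)))/2 = (-4 ± √(20))/2
  = -2 + √5,  -2 - √5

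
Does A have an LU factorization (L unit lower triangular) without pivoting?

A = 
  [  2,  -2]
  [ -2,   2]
Yes.
A[1,1] = 2 ≠ 0, so Gaussian elimination proceeds without a row swap: multiplier ℓ₂₁ = (-2)/(2) = -1, and U[2,2] = 2 - (-1)(-2) = 0.
L = 
  [  1,   0]
  [ -1,   1]
U = 
  [  2,  -2]
  [  0,   0]
Check row 2 of LU: [(-1)(2), (-1)(-2) + 0] = [-2, 2] = row 2 of A ✓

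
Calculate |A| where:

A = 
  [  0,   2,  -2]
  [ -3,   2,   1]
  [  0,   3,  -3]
Cofactor expansion along row 1:
det(A) = (0)·((2)(-3) - (1)(3)) - (2)·((-3)(-3) - (1)(0)) + (-2)·((-3)(3) - (2)(0))
  = (0)(-9) - (2)(9) + (-2)(-9)
  = 0

det(A) = 0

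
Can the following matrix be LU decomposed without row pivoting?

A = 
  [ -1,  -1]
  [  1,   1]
Yes.
A[1,1] = -1 ≠ 0, so Gaussian elimination proceeds without a row swap: multiplier ℓ₂₁ = (1)/(-1) = -1, and U[2,2] = 1 - (-1)(-1) = 0.
L = 
  [  1,   0]
  [ -1,   1]
U = 
  [ -1,  -1]
  [  0,   0]
Check row 2 of LU: [(-1)(-1), (-1)(-1) + 0] = [1, 1] = row 2 of A ✓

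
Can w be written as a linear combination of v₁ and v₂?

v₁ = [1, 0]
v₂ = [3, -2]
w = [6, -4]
Yes

Form the augmented matrix and row-reduce:
[v₁|v₂|w] = 
  [  1,   3,   6]
  [  0,  -2,  -4]
(already in echelon form — no row operations needed)

No row of the form [0 0 | nonzero], so the system is consistent. Back-substitution gives c₁ = 0, c₂ = 2: w = (0)·v₁ + (2)·v₂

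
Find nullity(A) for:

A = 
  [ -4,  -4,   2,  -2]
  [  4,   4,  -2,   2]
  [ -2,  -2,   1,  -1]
nullity(A) = 3

Row reduce:
R2 → R2 + (1)·R1
R3 → R3 - (1/2)·R1
REF = 
  [ -4,  -4,   2,  -2]
  [  0,   0,   0,   0]
  [  0,   0,   0,   0]
Pivot columns: 1 → 1 pivot.
rank(A) = 1, so nullity(A) = 4 - 1 = 3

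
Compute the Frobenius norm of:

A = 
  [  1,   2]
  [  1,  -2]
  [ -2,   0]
||A||_F = 3.742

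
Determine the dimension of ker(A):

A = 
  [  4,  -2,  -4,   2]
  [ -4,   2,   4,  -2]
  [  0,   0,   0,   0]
nullity(A) = 3

Row reduce:
R2 → R2 + (1)·R1
REF = 
  [  4,  -2,  -4,   2]
  [  0,   0,   0,   0]
  [  0,   0,   0,   0]
Pivot columns: 1 → 1 pivot.
rank(A) = 1, so nullity(A) = 4 - 1 = 3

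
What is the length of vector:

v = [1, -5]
5.099

||v||₂ = √((1)² + (-5)²) = √26 = 5.099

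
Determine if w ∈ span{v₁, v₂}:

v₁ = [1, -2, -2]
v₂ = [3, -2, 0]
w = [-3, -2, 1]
No

Form the augmented matrix and row-reduce:
[v₁|v₂|w] = 
  [  1,   3,  -3]
  [ -2,  -2,  -2]
  [ -2,   0,   1]
R2 → R2 + (2)·R1
R3 → R3 + (2)·R1
R3 → R3 - (3/2)·R2
REF = 
  [  1,   3,  -3]
  [  0,   4,  -8]
  [  0,   0,   7]

Row 3 reads [0 0 | 7], i.e. 0 = 7, so the system is inconsistent and w ∉ span{v₁, v₂}.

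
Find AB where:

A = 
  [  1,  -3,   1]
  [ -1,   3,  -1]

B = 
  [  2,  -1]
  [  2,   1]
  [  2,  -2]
A is 2×3 and B is 3×2, so AB is 2×2. Each entry is (row of A)·(column of B):
AB[1,1] = (1)(2) + (-3)(2) + (1)(2) = -2
AB[1,2] = (1)(-1) + (-3)(1) + (1)(-2) = -6
AB[2,1] = (-1)(2) + (3)(2) + (-1)(2) = 2
AB[2,2] = (-1)(-1) + (3)(1) + (-1)(-2) = 6

AB = 
  [ -2,  -6]
  [  2,   6]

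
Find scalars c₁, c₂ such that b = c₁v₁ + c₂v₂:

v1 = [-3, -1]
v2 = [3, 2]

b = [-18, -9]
c1 = 3, c2 = -3

b = 3·v1 + -3·v2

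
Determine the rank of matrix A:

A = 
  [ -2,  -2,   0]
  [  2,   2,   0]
rank(A) = 1

Row reduce:
R2 → R2 + (1)·R1
REF = 
  [ -2,  -2,   0]
  [  0,   0,   0]
Pivot columns: 1 → 1 pivot.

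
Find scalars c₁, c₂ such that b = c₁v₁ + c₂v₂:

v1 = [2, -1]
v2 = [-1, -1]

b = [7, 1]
c1 = 2, c2 = -3

b = 2·v1 + -3·v2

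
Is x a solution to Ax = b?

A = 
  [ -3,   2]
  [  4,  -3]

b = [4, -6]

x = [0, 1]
No

Ax = [2, -3] ≠ b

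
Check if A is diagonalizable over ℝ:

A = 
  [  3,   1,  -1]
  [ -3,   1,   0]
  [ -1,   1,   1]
No

Characteristic polynomial: det(λI - A) = λ³ - 5λ² + 9λ - 8
By the rational root theorem any rational root is an integer dividing 8; none of those is a root, so p(λ) has no rational roots and hence (being an irreducible cubic) no repeated roots.
Discriminant of the cubic: Δ = -139
Δ < 0 ⇒ one real eigenvalue and a complex-conjugate pair: λ ≈ 2.811, 1.095 + 1.284i, 1.095 - 1.284i
Has complex eigenvalues (not diagonalizable over ℝ).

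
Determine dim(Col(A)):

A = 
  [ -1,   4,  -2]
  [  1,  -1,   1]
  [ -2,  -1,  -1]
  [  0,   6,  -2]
dim(Col(A)) = 2

Row reduce:
R2 → R2 + (1)·R1
R3 → R3 - (2)·R1
R3 → R3 + (3)·R2
R4 → R4 - (2)·R2
REF = 
  [ -1,   4,  -2]
  [  0,   3,  -1]
  [  0,   0,   0]
  [  0,   0,   0]
Pivot columns: 1, 2 → 2 pivots.
dim(Col(A)) = number of pivot columns = 2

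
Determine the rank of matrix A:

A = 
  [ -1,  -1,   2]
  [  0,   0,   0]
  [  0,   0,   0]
Row reduce:
(no row operations needed)
REF = 
  [ -1,  -1,   2]
  [  0,   0,   0]
  [  0,   0,   0]
Pivot columns: 1 → 1 pivot.

rank(A) = 1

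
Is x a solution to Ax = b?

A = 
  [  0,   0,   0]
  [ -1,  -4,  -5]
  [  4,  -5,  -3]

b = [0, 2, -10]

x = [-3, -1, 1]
Yes

Ax = [0, 2, -10] = b ✓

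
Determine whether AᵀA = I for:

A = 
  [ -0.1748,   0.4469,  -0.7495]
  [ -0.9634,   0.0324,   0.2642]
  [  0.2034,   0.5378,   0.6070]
No

AᵀA = 
  [  1.0001,   0.0001,  -0.0001]
  [  0.0001,   0.4900,   0.0001]
  [ -0.0001,   0.0001,   1]
≠ I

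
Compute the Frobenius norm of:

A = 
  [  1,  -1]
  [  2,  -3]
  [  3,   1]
||A||_F = 5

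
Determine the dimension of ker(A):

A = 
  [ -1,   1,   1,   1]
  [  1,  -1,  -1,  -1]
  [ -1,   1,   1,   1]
nullity(A) = 3

Row reduce:
R2 → R2 + (1)·R1
R3 → R3 - (1)·R1
REF = 
  [ -1,   1,   1,   1]
  [  0,   0,   0,   0]
  [  0,   0,   0,   0]
Pivot columns: 1 → 1 pivot.
rank(A) = 1, so nullity(A) = 4 - 1 = 3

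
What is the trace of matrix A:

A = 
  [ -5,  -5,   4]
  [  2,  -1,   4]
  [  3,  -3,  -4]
-10

tr(A) = -5 + -1 + -4 = -10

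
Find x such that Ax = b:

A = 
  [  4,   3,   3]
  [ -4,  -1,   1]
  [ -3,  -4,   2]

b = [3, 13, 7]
Row reduce the augmented matrix [A|b]:
R2 → R2 + (1)·R1
R3 → R3 + (3/4)·R1
R3 → R3 + (7/8)·R2
REF = 
  [   4,    3,    3,    3]
  [   0,    2,    4,   16]
  [   0,    0, 31/4, 93/4]

Back-substitution:
x₃ = (93/4) / (31/4) = 3
x₂ = (16 - (4)(3)) / 2 = 2
x₁ = (3 - (3)(2) - (3)(3)) / 4 = -3

x = [-3, 2, 3]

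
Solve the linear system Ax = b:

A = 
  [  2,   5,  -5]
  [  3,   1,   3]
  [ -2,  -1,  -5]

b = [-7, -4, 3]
Row reduce the augmented matrix [A|b]:
R2 → R2 - (3/2)·R1
R3 → R3 + (1)·R1
R3 → R3 + (8/13)·R2
REF = 
  [     2,      5,     -5,     -7]
  [     0,  -13/2,   21/2,   13/2]
  [     0,      0, -46/13,      0]

Back-substitution:
x₃ = 0 / (-46/13) = 0
x₂ = (13/2 - (21/2)(0)) / (-13/2) = -1
x₁ = (-7 - (5)(-1) - (-5)(0)) / 2 = -1

x = [-1, -1, 0]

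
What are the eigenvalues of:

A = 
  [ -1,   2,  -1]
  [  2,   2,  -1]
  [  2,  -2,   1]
Characteristic polynomial: det(λI - A) = λ³ - 2λ² - 5λ
The constant term is 0, so λ = 0 is a root: p(λ) = λ(λ² - 2λ - 5)
λ² - 2λ - 5 = 0  ⇒  λ = (2 ± √((-2)² - 4·(-5)))/2 = (2 ± √(24))/2
  = 1 + √6,  1 - √6

λ = 0, 1 + √6, 1 - √6  (≈ 0, 3.449, -1.449)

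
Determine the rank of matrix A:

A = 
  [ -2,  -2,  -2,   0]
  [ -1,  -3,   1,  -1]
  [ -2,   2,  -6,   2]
Row reduce:
R2 → R2 - (1/2)·R1
R3 → R3 - (1)·R1
R3 → R3 + (2)·R2
REF = 
  [ -2,  -2,  -2,   0]
  [  0,  -2,   2,  -1]
  [  0,   0,   0,   0]
Pivot columns: 1, 2 → 2 pivots.

rank(A) = 2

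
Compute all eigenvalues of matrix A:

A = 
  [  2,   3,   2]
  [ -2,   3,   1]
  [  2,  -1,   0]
λ = 0, (5 + i√11)/2, (5 - i√11)/2  (≈ 0, 2.5 + 1.658i, 2.5 - 1.658i)

Characteristic polynomial: det(λI - A) = λ³ - 5λ² + 9λ
The constant term is 0, so λ = 0 is a root: p(λ) = λ(λ² - 5λ + 9)
λ² - 5λ + 9 = 0  ⇒  λ = (5 ± √((-5)² - 4·(9)))/2 = (5 ± √(-11))/2
  = (5 + i√11)/2,  (5 - i√11)/2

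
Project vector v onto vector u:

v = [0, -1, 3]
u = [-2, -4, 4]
v·u = (0)(-2) + (-1)(-4) + (3)(4) = 16
u·u = (-2)² + (-4)² + (4)² = 36
proj_u(v) = (v·u / u·u) × u = (16/36) × u = (4/9) × u

proj_u(v) = [-8/9, -16/9, 16/9]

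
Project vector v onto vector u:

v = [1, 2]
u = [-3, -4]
proj_u(v) = [33/25, 44/25]

v·u = (1)(-3) + (2)(-4) = -11
u·u = (-3)² + (-4)² = 25
proj_u(v) = (v·u / u·u) × u = (-11/25) × u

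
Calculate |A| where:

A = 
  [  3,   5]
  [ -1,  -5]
For a 2×2 matrix, det = ad - bc = (3)(-5) - (5)(-1) = -10

det(A) = -10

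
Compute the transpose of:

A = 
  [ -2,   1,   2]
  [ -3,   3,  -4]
Aᵀ = 
  [ -2,  -3]
  [  1,   3]
  [  2,  -4]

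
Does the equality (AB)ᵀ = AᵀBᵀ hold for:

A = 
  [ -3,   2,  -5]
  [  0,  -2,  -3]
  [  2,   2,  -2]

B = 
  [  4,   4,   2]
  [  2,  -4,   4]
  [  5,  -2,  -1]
No

(AB)ᵀ = 
  [-33, -19,   2]
  [-10,  14,   4]
  [  7,  -5,  14]

AᵀBᵀ = 
  [ -8,   2, -17]
  [  4,  20,  12]
  [-36,  -6, -17]

The two matrices differ, so (AB)ᵀ ≠ AᵀBᵀ in general. The correct identity is (AB)ᵀ = BᵀAᵀ.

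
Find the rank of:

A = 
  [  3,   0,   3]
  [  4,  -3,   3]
rank(A) = 2

Row reduce:
R2 → R2 - (4/3)·R1
REF = 
  [  3,   0,   3]
  [  0,  -3,  -1]
Pivot columns: 1, 2 → 2 pivots.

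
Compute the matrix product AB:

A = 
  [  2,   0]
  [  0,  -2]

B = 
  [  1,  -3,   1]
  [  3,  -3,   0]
A is 2×2 and B is 2×3, so AB is 2×3. Each entry is (row of A)·(column of B):
AB[1,1] = (2)(1) + (0)(3) = 2
AB[1,2] = (2)(-3) + (0)(-3) = -6
AB[1,3] = (2)(1) + (0)(0) = 2
AB[2,1] = (0)(1) + (-2)(3) = -6
AB[2,2] = (0)(-3) + (-2)(-3) = 6
AB[2,3] = (0)(1) + (-2)(0) = 0

AB = 
  [  2,  -6,   2]
  [ -6,   6,   0]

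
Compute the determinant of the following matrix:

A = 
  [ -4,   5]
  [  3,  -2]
For a 2×2 matrix, det = ad - bc = (-4)(-2) - (5)(3) = -7

det(A) = -7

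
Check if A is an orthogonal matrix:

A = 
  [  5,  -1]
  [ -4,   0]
No

AᵀA = 
  [ 41,  -5]
  [ -5,   1]
≠ I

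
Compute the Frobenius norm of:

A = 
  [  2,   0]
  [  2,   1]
||A||_F = 3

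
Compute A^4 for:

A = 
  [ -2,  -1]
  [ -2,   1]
A^4 = 
  [ 38,   9]
  [ 18,  11]

A² = A·A:
A²[1,1] = (-2)(-2) + (-1)(-2) = 6
A²[1,2] = (-2)(-1) + (-1)(1) = 1
A²[2,1] = (-2)(-2) + (1)(-2) = 2
A²[2,2] = (-2)(-1) + (1)(1) = 3
A² = 
  [  6,   1]
  [  2,   3]

A^3 = A^2·A:
A^3[1,1] = (6)(-2) + (1)(-2) = -14
A^3[1,2] = (6)(-1) + (1)(1) = -5
A^3[2,1] = (2)(-2) + (3)(-2) = -10
A^3[2,2] = (2)(-1) + (3)(1) = 1
A^3 = 
  [-14,  -5]
  [-10,   1]

A^4 = A^3·A:
A^4[1,1] = (-14)(-2) + (-5)(-2) = 38
A^4[1,2] = (-14)(-1) + (-5)(1) = 9
A^4[2,1] = (-10)(-2) + (1)(-2) = 18
A^4[2,2] = (-10)(-1) + (1)(1) = 11
A^4 = 
  [ 38,   9]
  [ 18,  11]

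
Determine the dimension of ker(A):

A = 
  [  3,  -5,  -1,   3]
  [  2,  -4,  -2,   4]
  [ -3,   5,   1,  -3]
nullity(A) = 2

Row reduce:
R2 → R2 - (2/3)·R1
R3 → R3 + (1)·R1
REF = 
  [   3,   -5,   -1,    3]
  [   0, -2/3, -4/3,    2]
  [   0,    0,    0,    0]
Pivot columns: 1, 2 → 2 pivots.
rank(A) = 2, so nullity(A) = 4 - 2 = 2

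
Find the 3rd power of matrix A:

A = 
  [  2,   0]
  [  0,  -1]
A² = A·A:
A²[1,1] = (2)(2) + (0)(0) = 4
A²[1,2] = (2)(0) + (0)(-1) = 0
A²[2,1] = (0)(2) + (-1)(0) = 0
A²[2,2] = (0)(0) + (-1)(-1) = 1
A² = 
  [  4,   0]
  [  0,   1]

A^3 = A^2·A:
A^3[1,1] = (4)(2) + (0)(0) = 8
A^3[1,2] = (4)(0) + (0)(-1) = 0
A^3[2,1] = (0)(2) + (1)(0) = 0
A^3[2,2] = (0)(0) + (1)(-1) = -1
A^3 = 
  [  8,   0]
  [  0,  -1]

Therefore
A^3 = 
  [  8,   0]
  [  0,  -1]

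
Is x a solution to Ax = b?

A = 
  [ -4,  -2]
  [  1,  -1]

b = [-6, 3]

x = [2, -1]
Yes

Ax = [-6, 3] = b ✓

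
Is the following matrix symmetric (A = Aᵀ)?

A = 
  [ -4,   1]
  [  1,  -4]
Yes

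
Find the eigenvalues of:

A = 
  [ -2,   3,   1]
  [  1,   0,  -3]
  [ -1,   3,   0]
λ = -1, (-1 + i√23)/2, (-1 - i√23)/2  (≈ -1, -0.5 + 2.398i, -0.5 - 2.398i)

Characteristic polynomial: det(λI - A) = λ³ + 2λ² + 7λ + 6
Testing integer divisors of the constant term: p(-1) = 0, so (λ + 1) is a factor:
p(λ) = (λ + 1)(λ² + λ + 6)
λ² + λ + 6 = 0  ⇒  λ = (-1 ± √((1)² - 4·(6)))/2 = (-1 ± √(-23))/2
  = (-1 + i√23)/2,  (-1 - i√23)/2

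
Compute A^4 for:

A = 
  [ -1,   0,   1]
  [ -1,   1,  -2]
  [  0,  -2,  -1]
A^4 = 
  [ -3, -12, -10]
  [ -2,  25, -10]
  [ 12,  -4,  21]

A² = A·A:
A²[1,1] = (-1)(-1) + (0)(-1) + (1)(0) = 1
A²[1,2] = (-1)(0) + (0)(1) + (1)(-2) = -2
A²[1,3] = (-1)(1) + (0)(-2) + (1)(-1) = -2
A²[2,1] = (-1)(-1) + (1)(-1) + (-2)(0) = 0
A²[2,2] = (-1)(0) + (1)(1) + (-2)(-2) = 5
A²[2,3] = (-1)(1) + (1)(-2) + (-2)(-1) = -1
A²[3,1] = (0)(-1) + (-2)(-1) + (-1)(0) = 2
A²[3,2] = (0)(0) + (-2)(1) + (-1)(-2) = 0
A²[3,3] = (0)(1) + (-2)(-2) + (-1)(-1) = 5
A² = 
  [  1,  -2,  -2]
  [  0,   5,  -1]
  [  2,   0,   5]

A^3 = A^2·A:
A^3[1,1] = (1)(-1) + (-2)(-1) + (-2)(0) = 1
A^3[1,2] = (1)(0) + (-2)(1) + (-2)(-2) = 2
A^3[1,3] = (1)(1) + (-2)(-2) + (-2)(-1) = 7
A^3[2,1] = (0)(-1) + (5)(-1) + (-1)(0) = -5
A^3[2,2] = (0)(0) + (5)(1) + (-1)(-2) = 7
A^3[2,3] = (0)(1) + (5)(-2) + (-1)(-1) = -9
A^3[3,1] = (2)(-1) + (0)(-1) + (5)(0) = -2
A^3[3,2] = (2)(0) + (0)(1) + (5)(-2) = -10
A^3[3,3] = (2)(1) + (0)(-2) + (5)(-1) = -3
A^3 = 
  [  1,   2,   7]
  [ -5,   7,  -9]
  [ -2, -10,  -3]

A^4 = A^3·A:
A^4[1,1] = (1)(-1) + (2)(-1) + (7)(0) = -3
A^4[1,2] = (1)(0) + (2)(1) + (7)(-2) = -12
A^4[1,3] = (1)(1) + (2)(-2) + (7)(-1) = -10
A^4[2,1] = (-5)(-1) + (7)(-1) + (-9)(0) = -2
A^4[2,2] = (-5)(0) + (7)(1) + (-9)(-2) = 25
A^4[2,3] = (-5)(1) + (7)(-2) + (-9)(-1) = -10
A^4[3,1] = (-2)(-1) + (-10)(-1) + (-3)(0) = 12
A^4[3,2] = (-2)(0) + (-10)(1) + (-3)(-2) = -4
A^4[3,3] = (-2)(1) + (-10)(-2) + (-3)(-1) = 21
A^4 = 
  [ -3, -12, -10]
  [ -2,  25, -10]
  [ 12,  -4,  21]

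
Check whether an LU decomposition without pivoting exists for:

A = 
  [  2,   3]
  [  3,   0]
Yes.
A[1,1] = 2 ≠ 0, so Gaussian elimination proceeds without a row swap: multiplier ℓ₂₁ = (3)/(2) = 3/2, and U[2,2] = 0 - (3/2)(3) = -9/2.
L = 
  [  1,   0]
  [3/2,   1]
U = 
  [   2,    3]
  [   0, -9/2]
Check row 2 of LU: [(3/2)(2), (3/2)(3) + (-9/2)] = [3, 0] = row 2 of A ✓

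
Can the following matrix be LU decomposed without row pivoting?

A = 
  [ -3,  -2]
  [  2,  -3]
Yes.
A[1,1] = -3 ≠ 0, so Gaussian elimination proceeds without a row swap: multiplier ℓ₂₁ = (2)/(-3) = -2/3, and U[2,2] = -3 - (-2/3)(-2) = -13/3.
L = 
  [   1,    0]
  [-2/3,    1]
U = 
  [   -3,    -2]
  [    0, -13/3]
Check row 2 of LU: [(-2/3)(-3), (-2/3)(-2) + (-13/3)] = [2, -3] = row 2 of A ✓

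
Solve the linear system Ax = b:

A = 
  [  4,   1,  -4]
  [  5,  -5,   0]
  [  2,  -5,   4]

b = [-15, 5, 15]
x = [-2, -3, 1]

Row reduce the augmented matrix [A|b]:
R2 → R2 - (5/4)·R1
R3 → R3 - (1/2)·R1
R3 → R3 - (22/25)·R2
REF = 
  [    4,     1,    -4,   -15]
  [    0, -25/4,     5,  95/4]
  [    0,     0,   8/5,   8/5]

Back-substitution:
x₃ = (8/5) / (8/5) = 1
x₂ = (95/4 - (5)(1)) / (-25/4) = -3
x₁ = (-15 - (1)(-3) - (-4)(1)) / 4 = -2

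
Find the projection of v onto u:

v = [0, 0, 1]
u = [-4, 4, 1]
v·u = (0)(-4) + (0)(4) + (1)(1) = 1
u·u = (-4)² + (4)² + (1)² = 33
proj_u(v) = (v·u / u·u) × u = (1/33) × u

proj_u(v) = [-4/33, 4/33, 1/33]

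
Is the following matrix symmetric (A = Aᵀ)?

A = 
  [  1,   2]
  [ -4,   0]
No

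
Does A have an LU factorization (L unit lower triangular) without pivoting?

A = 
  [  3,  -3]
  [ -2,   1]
Yes.
A[1,1] = 3 ≠ 0, so Gaussian elimination proceeds without a row swap: multiplier ℓ₂₁ = (-2)/(3) = -2/3, and U[2,2] = 1 - (-2/3)(-3) = -1.
L = 
  [   1,    0]
  [-2/3,    1]
U = 
  [  3,  -3]
  [  0,  -1]
Check row 2 of LU: [(-2/3)(3), (-2/3)(-3) + (-1)] = [-2, 1] = row 2 of A ✓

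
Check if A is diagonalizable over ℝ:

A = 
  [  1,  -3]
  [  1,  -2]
No

tr(A) = -1, det(A) = 1
Characteristic polynomial: λ² - tr(A)λ + det(A) = λ² + λ + 1
λ² + λ + 1 = 0  ⇒  λ = (-1 ± √((1)² - 4·(1)))/2 = (-1 ± √(-3))/2
  = (-1 + i√3)/2,  (-1 - i√3)/2
Eigenvalues: (-1 + i√3)/2, (-1 - i√3)/2  (≈ -0.5 + 0.866i, -0.5 - 0.866i)
Has complex eigenvalues (not diagonalizable over ℝ).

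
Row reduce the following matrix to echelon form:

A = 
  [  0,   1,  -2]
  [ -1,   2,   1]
Row operations:
Swap R1 ↔ R2

Resulting echelon form:
REF = 
  [ -1,   2,   1]
  [  0,   1,  -2]

Rank = 2 (number of non-zero pivot rows).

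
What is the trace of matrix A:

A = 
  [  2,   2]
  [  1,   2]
4

tr(A) = 2 + 2 = 4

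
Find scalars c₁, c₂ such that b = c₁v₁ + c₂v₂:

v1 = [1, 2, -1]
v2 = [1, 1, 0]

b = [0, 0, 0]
c1 = 0, c2 = 0

b = 0·v1 + 0·v2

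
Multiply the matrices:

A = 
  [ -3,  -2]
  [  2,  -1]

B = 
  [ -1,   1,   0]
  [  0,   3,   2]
A is 2×2 and B is 2×3, so AB is 2×3. Each entry is (row of A)·(column of B):
AB[1,1] = (-3)(-1) + (-2)(0) = 3
AB[1,2] = (-3)(1) + (-2)(3) = -9
AB[1,3] = (-3)(0) + (-2)(2) = -4
AB[2,1] = (2)(-1) + (-1)(0) = -2
AB[2,2] = (2)(1) + (-1)(3) = -1
AB[2,3] = (2)(0) + (-1)(2) = -2

AB = 
  [  3,  -9,  -4]
  [ -2,  -1,  -2]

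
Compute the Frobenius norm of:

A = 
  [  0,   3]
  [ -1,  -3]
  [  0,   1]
||A||_F = 4.472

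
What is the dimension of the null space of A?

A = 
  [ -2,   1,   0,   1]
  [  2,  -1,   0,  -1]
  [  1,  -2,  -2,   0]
nullity(A) = 2

Row reduce:
R2 → R2 + (1)·R1
R3 → R3 + (1/2)·R1
Swap R2 ↔ R3
REF = 
  [  -2,    1,    0,    1]
  [   0, -3/2,   -2,  1/2]
  [   0,    0,    0,    0]
Pivot columns: 1, 2 → 2 pivots.
rank(A) = 2, so nullity(A) = 4 - 2 = 2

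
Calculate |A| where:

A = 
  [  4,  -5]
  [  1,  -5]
For a 2×2 matrix, det = ad - bc = (4)(-5) - (-5)(1) = -15

det(A) = -15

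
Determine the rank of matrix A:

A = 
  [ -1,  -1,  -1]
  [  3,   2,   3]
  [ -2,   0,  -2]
rank(A) = 2

Row reduce:
R2 → R2 + (3)·R1
R3 → R3 - (2)·R1
R3 → R3 + (2)·R2
REF = 
  [ -1,  -1,  -1]
  [  0,  -1,   0]
  [  0,   0,   0]
Pivot columns: 1, 2 → 2 pivots.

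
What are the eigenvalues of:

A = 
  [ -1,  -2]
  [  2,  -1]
tr(A) = -2, det(A) = 5
Characteristic polynomial: λ² - tr(A)λ + det(A) = λ² + 2λ + 5
λ² + 2λ + 5 = 0  ⇒  λ = (-2 ± √((2)² - 4·(5)))/2 = (-2 ± √(-16))/2
  = -1 + 2i,  -1 - 2i

λ = -1 + 2i, -1 - 2i  (≈ -1 + 2i, -1 - 2i)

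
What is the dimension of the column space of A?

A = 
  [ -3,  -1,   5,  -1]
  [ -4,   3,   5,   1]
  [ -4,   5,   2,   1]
dim(Col(A)) = 3

Row reduce:
R2 → R2 - (4/3)·R1
R3 → R3 - (4/3)·R1
R3 → R3 - (19/13)·R2
REF = 
  [    -3,     -1,      5,     -1]
  [     0,   13/3,   -5/3,    7/3]
  [     0,      0, -29/13, -14/13]
Pivot columns: 1, 2, 3 → 3 pivots.
dim(Col(A)) = number of pivot columns = 3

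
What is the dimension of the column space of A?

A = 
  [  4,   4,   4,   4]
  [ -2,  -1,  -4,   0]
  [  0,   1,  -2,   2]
Row reduce:
R2 → R2 + (1/2)·R1
R3 → R3 - (1)·R2
REF = 
  [  4,   4,   4,   4]
  [  0,   1,  -2,   2]
  [  0,   0,   0,   0]
Pivot columns: 1, 2 → 2 pivots.
dim(Col(A)) = number of pivot columns = 2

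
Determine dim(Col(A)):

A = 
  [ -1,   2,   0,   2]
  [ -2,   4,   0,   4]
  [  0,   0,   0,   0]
Row reduce:
R2 → R2 - (2)·R1
REF = 
  [ -1,   2,   0,   2]
  [  0,   0,   0,   0]
  [  0,   0,   0,   0]
Pivot columns: 1 → 1 pivot.
dim(Col(A)) = number of pivot columns = 1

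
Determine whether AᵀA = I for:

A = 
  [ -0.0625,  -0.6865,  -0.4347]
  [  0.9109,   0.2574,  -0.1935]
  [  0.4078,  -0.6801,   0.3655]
No

AᵀA = 
  [  0.9999,   0,   0]
  [  0,   1.0001,   0]
  [  0,   0,   0.3600]
≠ I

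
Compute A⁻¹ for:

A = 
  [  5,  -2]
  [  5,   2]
det(A) = (5)(2) - (-2)(5) = 20
For a 2×2 matrix, A⁻¹ = (1/det(A)) · [[d, -b], [-c, a]]
    = (1/20) · [[2, 2], [-5, 5]]

A⁻¹ = 
  [1/10, 1/10]
  [-1/4,  1/4]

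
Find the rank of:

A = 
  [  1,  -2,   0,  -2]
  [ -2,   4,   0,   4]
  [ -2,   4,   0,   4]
rank(A) = 1

Row reduce:
R2 → R2 + (2)·R1
R3 → R3 + (2)·R1
REF = 
  [  1,  -2,   0,  -2]
  [  0,   0,   0,   0]
  [  0,   0,   0,   0]
Pivot columns: 1 → 1 pivot.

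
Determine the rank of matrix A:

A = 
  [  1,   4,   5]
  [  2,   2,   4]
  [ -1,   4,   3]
Row reduce:
R2 → R2 - (2)·R1
R3 → R3 + (1)·R1
R3 → R3 + (4/3)·R2
REF = 
  [  1,   4,   5]
  [  0,  -6,  -6]
  [  0,   0,   0]
Pivot columns: 1, 2 → 2 pivots.

rank(A) = 2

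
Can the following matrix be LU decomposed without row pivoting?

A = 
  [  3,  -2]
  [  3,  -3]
Yes.
A[1,1] = 3 ≠ 0, so Gaussian elimination proceeds without a row swap: multiplier ℓ₂₁ = (3)/(3) = 1, and U[2,2] = -3 - (1)(-2) = -1.
L = 
  [  1,   0]
  [  1,   1]
U = 
  [  3,  -2]
  [  0,  -1]
Check row 2 of LU: [(1)(3), (1)(-2) + (-1)] = [3, -3] = row 2 of A ✓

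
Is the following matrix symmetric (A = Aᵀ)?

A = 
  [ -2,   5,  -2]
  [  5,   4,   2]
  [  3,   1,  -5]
No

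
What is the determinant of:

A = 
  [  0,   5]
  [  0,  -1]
For a 2×2 matrix, det = ad - bc = (0)(-1) - (5)(0) = 0

det(A) = 0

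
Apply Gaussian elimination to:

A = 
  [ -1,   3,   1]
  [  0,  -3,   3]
Row operations:
No row operations needed (already in echelon form).

Resulting echelon form:
REF = 
  [ -1,   3,   1]
  [  0,  -3,   3]

Rank = 2 (number of non-zero pivot rows).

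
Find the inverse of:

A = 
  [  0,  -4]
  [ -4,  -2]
det(A) = (0)(-2) - (-4)(-4) = -16
For a 2×2 matrix, A⁻¹ = (1/det(A)) · [[d, -b], [-c, a]]
    = (-1/16) · [[-2, 4], [4, 0]]

A⁻¹ = 
  [ 1/8, -1/4]
  [-1/4,    0]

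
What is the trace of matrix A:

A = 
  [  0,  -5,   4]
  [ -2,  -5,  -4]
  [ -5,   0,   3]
-2

tr(A) = 0 + -5 + 3 = -2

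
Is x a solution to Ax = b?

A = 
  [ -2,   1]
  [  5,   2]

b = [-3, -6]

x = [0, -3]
Yes

Ax = [-3, -6] = b ✓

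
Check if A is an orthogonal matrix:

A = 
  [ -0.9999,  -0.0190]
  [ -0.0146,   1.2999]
No

AᵀA = 
  [  1,   0]
  [  0,   1.6901]
≠ I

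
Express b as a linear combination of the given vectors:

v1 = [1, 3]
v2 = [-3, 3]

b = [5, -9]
c1 = -1, c2 = -2

b = -1·v1 + -2·v2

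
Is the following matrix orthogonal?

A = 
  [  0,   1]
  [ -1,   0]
Yes

AᵀA = 
  [  1,   0]
  [  0,   1]
= I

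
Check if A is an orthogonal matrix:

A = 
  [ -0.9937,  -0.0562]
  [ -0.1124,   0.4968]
No

AᵀA = 
  [  1.0001,   0]
  [  0,   0.2500]
≠ I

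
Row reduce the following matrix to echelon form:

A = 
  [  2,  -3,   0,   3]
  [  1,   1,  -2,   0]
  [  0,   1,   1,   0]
Row operations:
R2 → R2 - (1/2)·R1
R3 → R3 - (2/5)·R2

Resulting echelon form:
REF = 
  [   2,   -3,    0,    3]
  [   0,  5/2,   -2, -3/2]
  [   0,    0,  9/5,  3/5]

Rank = 3 (number of non-zero pivot rows).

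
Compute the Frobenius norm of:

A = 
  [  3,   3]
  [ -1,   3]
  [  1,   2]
||A||_F = 5.745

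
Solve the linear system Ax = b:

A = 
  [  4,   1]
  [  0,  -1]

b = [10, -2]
x = [2, 2]

Row reduce the augmented matrix [A|b]:
(already in echelon form)
REF = 
  [  4,   1,  10]
  [  0,  -1,  -2]

Back-substitution:
x₂ = (-2) / (-1) = 2
x₁ = (10 - (1)(2)) / 4 = 2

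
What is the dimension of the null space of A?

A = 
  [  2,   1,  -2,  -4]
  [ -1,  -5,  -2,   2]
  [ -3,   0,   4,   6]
nullity(A) = 2

Row reduce:
R2 → R2 + (1/2)·R1
R3 → R3 + (3/2)·R1
R3 → R3 + (1/3)·R2
REF = 
  [   2,    1,   -2,   -4]
  [   0, -9/2,   -3,    0]
  [   0,    0,    0,    0]
Pivot columns: 1, 2 → 2 pivots.
rank(A) = 2, so nullity(A) = 4 - 2 = 2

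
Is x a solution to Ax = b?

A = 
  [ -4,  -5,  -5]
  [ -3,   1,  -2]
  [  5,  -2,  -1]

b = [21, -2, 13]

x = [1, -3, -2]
Yes

Ax = [21, -2, 13] = b ✓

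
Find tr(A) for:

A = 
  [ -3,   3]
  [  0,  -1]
-4

tr(A) = -3 + -1 = -4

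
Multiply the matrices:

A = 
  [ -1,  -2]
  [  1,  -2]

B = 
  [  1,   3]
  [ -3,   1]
AB = 
  [  5,  -5]
  [  7,   1]

A is 2×2 and B is 2×2, so AB is 2×2. Each entry is (row of A)·(column of B):
AB[1,1] = (-1)(1) + (-2)(-3) = 5
AB[1,2] = (-1)(3) + (-2)(1) = -5
AB[2,1] = (1)(1) + (-2)(-3) = 7
AB[2,2] = (1)(3) + (-2)(1) = 1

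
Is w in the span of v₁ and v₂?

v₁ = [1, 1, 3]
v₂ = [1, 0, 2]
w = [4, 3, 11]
Yes

Form the augmented matrix and row-reduce:
[v₁|v₂|w] = 
  [  1,   1,   4]
  [  1,   0,   3]
  [  3,   2,  11]
R2 → R2 - (1)·R1
R3 → R3 - (3)·R1
R3 → R3 - (1)·R2
REF = 
  [  1,   1,   4]
  [  0,  -1,  -1]
  [  0,   0,   0]

No row of the form [0 0 | nonzero], so the system is consistent. Back-substitution gives c₁ = 3, c₂ = 1: w = (3)·v₁ + (1)·v₂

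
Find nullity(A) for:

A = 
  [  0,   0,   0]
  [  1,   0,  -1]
nullity(A) = 2

Row reduce:
Swap R1 ↔ R2
REF = 
  [  1,   0,  -1]
  [  0,   0,   0]
Pivot columns: 1 → 1 pivot.
rank(A) = 1, so nullity(A) = 3 - 1 = 2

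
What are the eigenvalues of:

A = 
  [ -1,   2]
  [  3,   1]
λ = √7, -√7  (≈ 2.646, -2.646)

tr(A) = 0, det(A) = -7
Characteristic polynomial: λ² - tr(A)λ + det(A) = λ² - 7
λ² - 7 = 0  ⇒  λ = (0 ± √((0)² - 4·(-7)))/2 = (0 ± √(28))/2
  = √7,  -√7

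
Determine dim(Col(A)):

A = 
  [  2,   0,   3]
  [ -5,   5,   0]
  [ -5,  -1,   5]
Row reduce:
R2 → R2 + (5/2)·R1
R3 → R3 + (5/2)·R1
R3 → R3 + (1/5)·R2
REF = 
  [   2,    0,    3]
  [   0,    5, 15/2]
  [   0,    0,   14]
Pivot columns: 1, 2, 3 → 3 pivots.
dim(Col(A)) = number of pivot columns = 3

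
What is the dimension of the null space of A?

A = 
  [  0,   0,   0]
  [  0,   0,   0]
nullity(A) = 3

Row reduce:
(no row operations needed)
REF = 
  [  0,   0,   0]
  [  0,   0,   0]
Pivot columns: none → 0 pivots.
rank(A) = 0, so nullity(A) = 3 - 0 = 3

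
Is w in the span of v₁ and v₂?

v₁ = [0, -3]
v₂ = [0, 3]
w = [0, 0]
Yes

Form the augmented matrix and row-reduce:
[v₁|v₂|w] = 
  [  0,   0,   0]
  [ -3,   3,   0]
Swap R1 ↔ R2
REF = 
  [ -3,   3,   0]
  [  0,   0,   0]

No row of the form [0 0 | nonzero], so the system is consistent. Back-substitution gives c₁ = 0, c₂ = 0: w = (0)·v₁ + (0)·v₂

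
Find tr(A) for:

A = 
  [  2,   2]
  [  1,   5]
7

tr(A) = 2 + 5 = 7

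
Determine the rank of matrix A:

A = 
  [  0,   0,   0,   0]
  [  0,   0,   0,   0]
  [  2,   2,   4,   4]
rank(A) = 1

Row reduce:
Swap R1 ↔ R3
REF = 
  [  2,   2,   4,   4]
  [  0,   0,   0,   0]
  [  0,   0,   0,   0]
Pivot columns: 1 → 1 pivot.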